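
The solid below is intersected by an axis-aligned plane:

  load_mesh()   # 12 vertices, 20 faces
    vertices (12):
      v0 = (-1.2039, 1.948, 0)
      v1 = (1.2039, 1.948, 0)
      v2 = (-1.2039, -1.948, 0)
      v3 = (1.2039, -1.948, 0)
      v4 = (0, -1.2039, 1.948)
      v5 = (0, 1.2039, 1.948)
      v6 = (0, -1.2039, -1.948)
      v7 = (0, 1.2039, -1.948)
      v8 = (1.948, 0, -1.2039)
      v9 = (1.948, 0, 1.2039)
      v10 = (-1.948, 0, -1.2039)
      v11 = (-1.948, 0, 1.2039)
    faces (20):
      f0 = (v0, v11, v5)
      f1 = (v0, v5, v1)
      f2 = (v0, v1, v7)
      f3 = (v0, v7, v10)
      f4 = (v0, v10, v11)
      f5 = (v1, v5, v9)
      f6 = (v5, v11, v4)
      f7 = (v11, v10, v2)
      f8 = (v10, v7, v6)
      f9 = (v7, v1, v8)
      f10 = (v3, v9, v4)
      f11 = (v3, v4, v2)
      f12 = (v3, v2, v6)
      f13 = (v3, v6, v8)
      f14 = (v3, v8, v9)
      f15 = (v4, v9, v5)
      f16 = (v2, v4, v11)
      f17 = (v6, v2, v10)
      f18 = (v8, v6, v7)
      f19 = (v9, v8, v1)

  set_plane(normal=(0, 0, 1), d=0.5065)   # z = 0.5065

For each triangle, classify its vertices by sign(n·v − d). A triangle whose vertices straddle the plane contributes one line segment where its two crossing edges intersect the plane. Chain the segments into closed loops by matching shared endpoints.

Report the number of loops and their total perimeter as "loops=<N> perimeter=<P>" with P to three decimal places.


Straddling triangles (10 of 20):
  (v0,v11,v5) [-++] → (-1.51695, 1.12845, 0.5065)–(-0.890874, 1.75453, 0.5065)  len=0.8854
  (v0,v5,v1) [-+-] → (-0.890874, 1.75453, 0.5065)–(0.890874, 1.75453, 0.5065)  len=1.7817
  (v0,v10,v11) [--+] → (-1.948, 0, 0.5065)–(-1.51695, 1.12845, 0.5065)  len=1.2080
  (v1,v5,v9) [-++] → (0.890874, 1.75453, 0.5065)–(1.51695, 1.12845, 0.5065)  len=0.8854
  (v11,v10,v2) [+--] → (-1.948, 0, 0.5065)–(-1.51695, -1.12845, 0.5065)  len=1.2080
  (v3,v9,v4) [-++] → (1.51695, -1.12845, 0.5065)–(0.890874, -1.75453, 0.5065)  len=0.8854
  (v3,v4,v2) [-+-] → (0.890874, -1.75453, 0.5065)–(-0.890874, -1.75453, 0.5065)  len=1.7817
  (v3,v8,v9) [--+] → (1.948, 0, 0.5065)–(1.51695, -1.12845, 0.5065)  len=1.2080
  (v2,v4,v11) [-++] → (-0.890874, -1.75453, 0.5065)–(-1.51695, -1.12845, 0.5065)  len=0.8854
  (v9,v8,v1) [+--] → (1.948, 0, 0.5065)–(1.51695, 1.12845, 0.5065)  len=1.2080

Chained into 1 loop(s):
  loop 1: 10 segments, perimeter = 11.9370
Total perimeter = 11.937

loops=1 perimeter=11.937


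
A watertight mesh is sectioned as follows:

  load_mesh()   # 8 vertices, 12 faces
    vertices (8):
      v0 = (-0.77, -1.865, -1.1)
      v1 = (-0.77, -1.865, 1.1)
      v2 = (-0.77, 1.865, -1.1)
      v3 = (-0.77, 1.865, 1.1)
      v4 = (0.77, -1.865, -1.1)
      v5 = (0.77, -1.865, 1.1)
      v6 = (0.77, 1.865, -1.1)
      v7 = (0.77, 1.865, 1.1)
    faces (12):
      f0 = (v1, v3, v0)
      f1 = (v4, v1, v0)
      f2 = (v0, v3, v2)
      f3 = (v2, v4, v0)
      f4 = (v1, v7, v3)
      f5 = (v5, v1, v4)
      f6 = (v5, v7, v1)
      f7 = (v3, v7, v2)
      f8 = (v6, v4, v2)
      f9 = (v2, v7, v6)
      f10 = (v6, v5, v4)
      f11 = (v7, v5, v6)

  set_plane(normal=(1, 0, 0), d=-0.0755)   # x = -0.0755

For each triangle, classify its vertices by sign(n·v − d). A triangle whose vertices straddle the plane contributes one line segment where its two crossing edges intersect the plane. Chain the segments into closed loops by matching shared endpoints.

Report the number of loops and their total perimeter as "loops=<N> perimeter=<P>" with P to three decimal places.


loops=1 perimeter=11.860

Straddling triangles (8 of 12):
  (v4,v1,v0) [+--] → (-0.0755, -1.865, 0.107857)–(-0.0755, -1.865, -1.1)  len=1.2079
  (v2,v4,v0) [-+-] → (-0.0755, 0.182867, -1.1)–(-0.0755, -1.865, -1.1)  len=2.0479
  (v1,v7,v3) [-+-] → (-0.0755, -0.182867, 1.1)–(-0.0755, 1.865, 1.1)  len=2.0479
  (v5,v1,v4) [+-+] → (-0.0755, -1.865, 1.1)–(-0.0755, -1.865, 0.107857)  len=0.9921
  (v5,v7,v1) [++-] → (-0.0755, -0.182867, 1.1)–(-0.0755, -1.865, 1.1)  len=1.6821
  (v3,v7,v2) [-+-] → (-0.0755, 1.865, 1.1)–(-0.0755, 1.865, -0.107857)  len=1.2079
  (v6,v4,v2) [++-] → (-0.0755, 0.182867, -1.1)–(-0.0755, 1.865, -1.1)  len=1.6821
  (v2,v7,v6) [-++] → (-0.0755, 1.865, -0.107857)–(-0.0755, 1.865, -1.1)  len=0.9921

Chained into 1 loop(s):
  loop 1: 8 segments, perimeter = 11.8600
Total perimeter = 11.860


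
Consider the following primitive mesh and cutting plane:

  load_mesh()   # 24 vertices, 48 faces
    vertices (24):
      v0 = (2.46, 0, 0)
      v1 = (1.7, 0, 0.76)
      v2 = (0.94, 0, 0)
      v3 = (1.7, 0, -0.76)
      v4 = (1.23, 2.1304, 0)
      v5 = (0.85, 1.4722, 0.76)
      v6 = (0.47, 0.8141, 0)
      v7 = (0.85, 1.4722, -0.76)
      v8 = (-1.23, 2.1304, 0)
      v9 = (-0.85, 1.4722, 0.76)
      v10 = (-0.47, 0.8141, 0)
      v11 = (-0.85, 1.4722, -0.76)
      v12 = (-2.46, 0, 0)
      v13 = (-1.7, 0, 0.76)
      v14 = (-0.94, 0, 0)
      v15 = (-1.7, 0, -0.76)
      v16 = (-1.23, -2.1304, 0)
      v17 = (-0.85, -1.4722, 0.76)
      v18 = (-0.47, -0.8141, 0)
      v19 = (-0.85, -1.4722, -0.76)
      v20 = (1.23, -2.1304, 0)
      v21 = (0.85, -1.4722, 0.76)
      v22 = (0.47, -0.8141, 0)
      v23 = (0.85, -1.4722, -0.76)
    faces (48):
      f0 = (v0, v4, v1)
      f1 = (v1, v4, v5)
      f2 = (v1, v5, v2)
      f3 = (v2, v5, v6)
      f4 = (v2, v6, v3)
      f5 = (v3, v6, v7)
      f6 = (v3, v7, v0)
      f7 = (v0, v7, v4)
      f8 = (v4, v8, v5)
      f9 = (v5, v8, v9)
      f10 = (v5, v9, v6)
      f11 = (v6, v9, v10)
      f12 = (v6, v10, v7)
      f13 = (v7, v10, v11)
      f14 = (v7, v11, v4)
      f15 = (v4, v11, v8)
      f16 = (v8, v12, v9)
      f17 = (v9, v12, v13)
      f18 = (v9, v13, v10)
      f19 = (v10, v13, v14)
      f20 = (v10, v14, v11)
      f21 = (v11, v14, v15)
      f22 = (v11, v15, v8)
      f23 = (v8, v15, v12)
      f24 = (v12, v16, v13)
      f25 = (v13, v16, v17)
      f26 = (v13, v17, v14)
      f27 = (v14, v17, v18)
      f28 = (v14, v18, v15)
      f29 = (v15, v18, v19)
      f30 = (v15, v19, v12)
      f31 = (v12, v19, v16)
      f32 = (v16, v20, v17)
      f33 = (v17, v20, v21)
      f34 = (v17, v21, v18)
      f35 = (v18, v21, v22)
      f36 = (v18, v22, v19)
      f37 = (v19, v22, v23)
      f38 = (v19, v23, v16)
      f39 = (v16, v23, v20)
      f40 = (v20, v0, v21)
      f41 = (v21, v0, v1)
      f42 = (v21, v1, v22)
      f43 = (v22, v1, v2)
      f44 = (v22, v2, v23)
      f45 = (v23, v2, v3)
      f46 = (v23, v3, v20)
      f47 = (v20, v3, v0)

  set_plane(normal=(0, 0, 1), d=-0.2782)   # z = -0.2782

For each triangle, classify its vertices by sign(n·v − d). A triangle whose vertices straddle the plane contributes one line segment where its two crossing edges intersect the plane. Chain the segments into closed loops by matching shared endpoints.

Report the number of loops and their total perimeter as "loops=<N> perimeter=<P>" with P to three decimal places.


Straddling triangles (24 of 48):
  (v2,v6,v3) [++-] → (0.920245, 0.516097, -0.2782)–(1.2182, 0, -0.2782)  len=0.5959
  (v3,v6,v7) [-+-] → (0.920245, 0.516097, -0.2782)–(0.6091, 1.055, -0.2782)  len=0.6223
  (v3,v7,v0) [--+] → (1.87066, 0.538903, -0.2782)–(2.1818, 0, -0.2782)  len=0.6223
  (v0,v7,v4) [+-+] → (1.87066, 0.538903, -0.2782)–(1.0909, 1.88946, -0.2782)  len=1.5595
  (v6,v10,v7) [++-] → (0.0131895, 1.055, -0.2782)–(0.6091, 1.055, -0.2782)  len=0.5959
  (v7,v10,v11) [-+-] → (0.0131895, 1.055, -0.2782)–(-0.6091, 1.055, -0.2782)  len=0.6223
  (v7,v11,v4) [--+] → (0.468611, 1.88946, -0.2782)–(1.0909, 1.88946, -0.2782)  len=0.6223
  (v4,v11,v8) [+-+] → (0.468611, 1.88946, -0.2782)–(-1.0909, 1.88946, -0.2782)  len=1.5595
  (v10,v14,v11) [++-] → (-0.907055, 0.538903, -0.2782)–(-0.6091, 1.055, -0.2782)  len=0.5959
  (v11,v14,v15) [-+-] → (-0.907055, 0.538903, -0.2782)–(-1.2182, 0, -0.2782)  len=0.6223
  (v11,v15,v8) [--+] → (-1.40204, 1.35056, -0.2782)–(-1.0909, 1.88946, -0.2782)  len=0.6223
  (v8,v15,v12) [+-+] → (-1.40204, 1.35056, -0.2782)–(-2.1818, 0, -0.2782)  len=1.5595
  (v14,v18,v15) [++-] → (-0.920245, -0.516097, -0.2782)–(-1.2182, 0, -0.2782)  len=0.5959
  (v15,v18,v19) [-+-] → (-0.920245, -0.516097, -0.2782)–(-0.6091, -1.055, -0.2782)  len=0.6223
  (v15,v19,v12) [--+] → (-1.87066, -0.538903, -0.2782)–(-2.1818, 0, -0.2782)  len=0.6223
  (v12,v19,v16) [+-+] → (-1.87066, -0.538903, -0.2782)–(-1.0909, -1.88946, -0.2782)  len=1.5595
  (v18,v22,v19) [++-] → (-0.0131895, -1.055, -0.2782)–(-0.6091, -1.055, -0.2782)  len=0.5959
  (v19,v22,v23) [-+-] → (-0.0131895, -1.055, -0.2782)–(0.6091, -1.055, -0.2782)  len=0.6223
  (v19,v23,v16) [--+] → (-0.468611, -1.88946, -0.2782)–(-1.0909, -1.88946, -0.2782)  len=0.6223
  (v16,v23,v20) [+-+] → (-0.468611, -1.88946, -0.2782)–(1.0909, -1.88946, -0.2782)  len=1.5595
  (v22,v2,v23) [++-] → (0.907055, -0.538903, -0.2782)–(0.6091, -1.055, -0.2782)  len=0.5959
  (v23,v2,v3) [-+-] → (0.907055, -0.538903, -0.2782)–(1.2182, 0, -0.2782)  len=0.6223
  (v23,v3,v20) [--+] → (1.40204, -1.35056, -0.2782)–(1.0909, -1.88946, -0.2782)  len=0.6223
  (v20,v3,v0) [+-+] → (1.40204, -1.35056, -0.2782)–(2.1818, 0, -0.2782)  len=1.5595

Chained into 2 loop(s):
  loop 1: 12 segments, perimeter = 7.3092
  loop 2: 12 segments, perimeter = 13.0907
Total perimeter = 20.400

loops=2 perimeter=20.400


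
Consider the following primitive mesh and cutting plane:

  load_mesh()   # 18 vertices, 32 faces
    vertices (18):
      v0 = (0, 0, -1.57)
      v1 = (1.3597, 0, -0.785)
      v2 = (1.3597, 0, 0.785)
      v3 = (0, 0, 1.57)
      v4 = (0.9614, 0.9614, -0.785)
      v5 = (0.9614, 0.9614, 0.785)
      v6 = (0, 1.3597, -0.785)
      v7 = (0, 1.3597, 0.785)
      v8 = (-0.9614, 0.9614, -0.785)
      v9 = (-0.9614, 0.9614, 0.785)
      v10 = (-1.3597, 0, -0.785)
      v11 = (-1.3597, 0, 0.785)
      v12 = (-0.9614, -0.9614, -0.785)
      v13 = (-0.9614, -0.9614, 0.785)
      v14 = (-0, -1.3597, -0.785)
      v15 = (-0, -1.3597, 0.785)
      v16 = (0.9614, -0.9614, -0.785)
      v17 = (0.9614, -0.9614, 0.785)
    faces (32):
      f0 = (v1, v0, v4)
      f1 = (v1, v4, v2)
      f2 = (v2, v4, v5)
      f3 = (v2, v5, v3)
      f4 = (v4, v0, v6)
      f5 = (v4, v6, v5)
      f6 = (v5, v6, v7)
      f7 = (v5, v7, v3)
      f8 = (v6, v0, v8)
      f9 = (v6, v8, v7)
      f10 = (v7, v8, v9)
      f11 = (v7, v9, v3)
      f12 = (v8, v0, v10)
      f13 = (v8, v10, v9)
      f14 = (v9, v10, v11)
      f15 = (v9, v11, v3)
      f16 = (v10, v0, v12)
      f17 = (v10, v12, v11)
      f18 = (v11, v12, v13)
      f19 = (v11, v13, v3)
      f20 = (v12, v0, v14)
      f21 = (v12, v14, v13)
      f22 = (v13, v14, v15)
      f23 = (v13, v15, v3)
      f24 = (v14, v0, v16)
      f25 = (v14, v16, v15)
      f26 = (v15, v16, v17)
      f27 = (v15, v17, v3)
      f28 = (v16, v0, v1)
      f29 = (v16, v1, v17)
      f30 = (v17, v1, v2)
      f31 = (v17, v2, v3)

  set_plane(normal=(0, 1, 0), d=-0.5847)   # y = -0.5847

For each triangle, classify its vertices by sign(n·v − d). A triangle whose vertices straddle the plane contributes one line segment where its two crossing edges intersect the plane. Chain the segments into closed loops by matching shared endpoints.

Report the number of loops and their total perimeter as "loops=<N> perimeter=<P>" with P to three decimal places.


loops=1 perimeter=8.005

Straddling triangles (12 of 32):
  (v10,v0,v12) [++-] → (-0.5847, -0.5847, -1.09258)–(-1.11746, -0.5847, -0.785)  len=0.6152
  (v10,v12,v11) [+-+] → (-1.11746, -0.5847, -0.785)–(-1.11746, -0.5847, -0.169836)  len=0.6152
  (v11,v12,v13) [+--] → (-1.11746, -0.5847, -0.169836)–(-1.11746, -0.5847, 0.785)  len=0.9548
  (v11,v13,v3) [+-+] → (-1.11746, -0.5847, 0.785)–(-0.5847, -0.5847, 1.09258)  len=0.6152
  (v12,v0,v14) [-+-] → (-0.5847, -0.5847, -1.09258)–(0, -0.5847, -1.23243)  len=0.6012
  (v13,v15,v3) [--+] → (0, -0.5847, 1.23243)–(-0.5847, -0.5847, 1.09258)  len=0.6012
  (v14,v0,v16) [-+-] → (0, -0.5847, -1.23243)–(0.5847, -0.5847, -1.09258)  len=0.6012
  (v15,v17,v3) [--+] → (0.5847, -0.5847, 1.09258)–(0, -0.5847, 1.23243)  len=0.6012
  (v16,v0,v1) [-++] → (0.5847, -0.5847, -1.09258)–(1.11746, -0.5847, -0.785)  len=0.6152
  (v16,v1,v17) [-+-] → (1.11746, -0.5847, -0.785)–(1.11746, -0.5847, 0.169836)  len=0.9548
  (v17,v1,v2) [-++] → (1.11746, -0.5847, 0.169836)–(1.11746, -0.5847, 0.785)  len=0.6152
  (v17,v2,v3) [-++] → (1.11746, -0.5847, 0.785)–(0.5847, -0.5847, 1.09258)  len=0.6152

Chained into 1 loop(s):
  loop 1: 12 segments, perimeter = 8.0055
Total perimeter = 8.005


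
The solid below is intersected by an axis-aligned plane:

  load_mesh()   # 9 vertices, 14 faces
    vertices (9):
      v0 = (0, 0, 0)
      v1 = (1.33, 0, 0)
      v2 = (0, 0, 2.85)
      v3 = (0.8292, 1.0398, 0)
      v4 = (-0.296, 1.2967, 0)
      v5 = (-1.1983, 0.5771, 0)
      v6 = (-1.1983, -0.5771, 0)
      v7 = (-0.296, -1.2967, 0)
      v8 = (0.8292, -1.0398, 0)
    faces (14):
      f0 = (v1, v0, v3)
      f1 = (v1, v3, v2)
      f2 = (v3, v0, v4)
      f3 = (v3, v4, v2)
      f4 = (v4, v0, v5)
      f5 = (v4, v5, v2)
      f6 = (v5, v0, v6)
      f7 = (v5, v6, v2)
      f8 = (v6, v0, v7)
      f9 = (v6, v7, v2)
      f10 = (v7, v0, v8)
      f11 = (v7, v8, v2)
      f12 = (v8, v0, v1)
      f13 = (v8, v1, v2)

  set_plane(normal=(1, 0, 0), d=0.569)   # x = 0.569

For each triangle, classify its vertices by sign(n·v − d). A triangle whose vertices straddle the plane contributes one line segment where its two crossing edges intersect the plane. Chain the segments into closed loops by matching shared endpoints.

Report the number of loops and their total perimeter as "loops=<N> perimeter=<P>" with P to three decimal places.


loops=1 perimeter=6.197

Straddling triangles (8 of 14):
  (v1,v0,v3) [+-+] → (0.569, 0, 0)–(0.569, 0.713514, 0)  len=0.7135
  (v1,v3,v2) [++-] → (0.569, 0.713514, 0.89432)–(0.569, 0, 1.63071)  len=1.0254
  (v3,v0,v4) [+--] → (0.569, 0.713514, 0)–(0.569, 1.09921, 0)  len=0.3857
  (v3,v4,v2) [+--] → (0.569, 1.09921, 0)–(0.569, 0.713514, 0.89432)  len=0.9739
  (v7,v0,v8) [--+] → (0.569, -0.713514, 0)–(0.569, -1.09921, 0)  len=0.3857
  (v7,v8,v2) [-+-] → (0.569, -1.09921, 0)–(0.569, -0.713514, 0.89432)  len=0.9739
  (v8,v0,v1) [+-+] → (0.569, -0.713514, 0)–(0.569, 0, 0)  len=0.7135
  (v8,v1,v2) [++-] → (0.569, 0, 1.63071)–(0.569, -0.713514, 0.89432)  len=1.0254

Chained into 1 loop(s):
  loop 1: 8 segments, perimeter = 6.1970
Total perimeter = 6.197


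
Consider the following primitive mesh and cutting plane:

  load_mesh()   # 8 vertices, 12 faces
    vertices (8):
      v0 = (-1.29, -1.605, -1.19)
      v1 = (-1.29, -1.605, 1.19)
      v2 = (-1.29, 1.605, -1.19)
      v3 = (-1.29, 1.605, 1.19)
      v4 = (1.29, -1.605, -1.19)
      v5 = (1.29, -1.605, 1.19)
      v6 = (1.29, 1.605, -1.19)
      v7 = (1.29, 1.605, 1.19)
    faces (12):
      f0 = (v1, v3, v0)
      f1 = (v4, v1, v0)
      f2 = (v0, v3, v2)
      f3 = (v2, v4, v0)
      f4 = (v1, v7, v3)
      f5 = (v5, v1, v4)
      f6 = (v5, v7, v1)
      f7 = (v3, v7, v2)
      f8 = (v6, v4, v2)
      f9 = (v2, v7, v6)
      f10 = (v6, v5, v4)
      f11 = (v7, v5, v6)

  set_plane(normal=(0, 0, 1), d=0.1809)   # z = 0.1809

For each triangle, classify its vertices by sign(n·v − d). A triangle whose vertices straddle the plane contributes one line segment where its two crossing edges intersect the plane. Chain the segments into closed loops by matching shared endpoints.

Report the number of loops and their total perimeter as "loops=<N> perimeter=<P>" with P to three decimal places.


loops=1 perimeter=11.580

Straddling triangles (8 of 12):
  (v1,v3,v0) [++-] → (-1.29, 0.243987, 0.1809)–(-1.29, -1.605, 0.1809)  len=1.8490
  (v4,v1,v0) [-+-] → (-0.196102, -1.605, 0.1809)–(-1.29, -1.605, 0.1809)  len=1.0939
  (v0,v3,v2) [-+-] → (-1.29, 0.243987, 0.1809)–(-1.29, 1.605, 0.1809)  len=1.3610
  (v5,v1,v4) [++-] → (-0.196102, -1.605, 0.1809)–(1.29, -1.605, 0.1809)  len=1.4861
  (v3,v7,v2) [++-] → (0.196102, 1.605, 0.1809)–(-1.29, 1.605, 0.1809)  len=1.4861
  (v2,v7,v6) [-+-] → (0.196102, 1.605, 0.1809)–(1.29, 1.605, 0.1809)  len=1.0939
  (v6,v5,v4) [-+-] → (1.29, -0.243987, 0.1809)–(1.29, -1.605, 0.1809)  len=1.3610
  (v7,v5,v6) [++-] → (1.29, -0.243987, 0.1809)–(1.29, 1.605, 0.1809)  len=1.8490

Chained into 1 loop(s):
  loop 1: 8 segments, perimeter = 11.5800
Total perimeter = 11.580


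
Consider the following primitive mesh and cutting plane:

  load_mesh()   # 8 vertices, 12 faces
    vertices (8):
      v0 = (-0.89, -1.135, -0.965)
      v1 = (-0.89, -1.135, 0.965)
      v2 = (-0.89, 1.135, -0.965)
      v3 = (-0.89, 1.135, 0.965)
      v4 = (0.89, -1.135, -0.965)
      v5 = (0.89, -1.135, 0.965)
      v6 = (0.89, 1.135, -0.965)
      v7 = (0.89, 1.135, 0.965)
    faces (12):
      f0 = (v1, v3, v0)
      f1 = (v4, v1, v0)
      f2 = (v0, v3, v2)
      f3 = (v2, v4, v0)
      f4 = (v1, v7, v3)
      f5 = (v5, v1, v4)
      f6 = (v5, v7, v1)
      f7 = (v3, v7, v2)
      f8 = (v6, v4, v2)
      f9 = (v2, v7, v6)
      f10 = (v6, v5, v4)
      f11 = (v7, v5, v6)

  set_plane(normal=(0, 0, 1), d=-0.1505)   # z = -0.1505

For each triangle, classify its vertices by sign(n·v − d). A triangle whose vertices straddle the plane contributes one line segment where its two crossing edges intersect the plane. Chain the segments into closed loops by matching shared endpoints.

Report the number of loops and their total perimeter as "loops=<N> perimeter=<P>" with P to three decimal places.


loops=1 perimeter=8.100

Straddling triangles (8 of 12):
  (v1,v3,v0) [++-] → (-0.89, -0.177013, -0.1505)–(-0.89, -1.135, -0.1505)  len=0.9580
  (v4,v1,v0) [-+-] → (0.138803, -1.135, -0.1505)–(-0.89, -1.135, -0.1505)  len=1.0288
  (v0,v3,v2) [-+-] → (-0.89, -0.177013, -0.1505)–(-0.89, 1.135, -0.1505)  len=1.3120
  (v5,v1,v4) [++-] → (0.138803, -1.135, -0.1505)–(0.89, -1.135, -0.1505)  len=0.7512
  (v3,v7,v2) [++-] → (-0.138803, 1.135, -0.1505)–(-0.89, 1.135, -0.1505)  len=0.7512
  (v2,v7,v6) [-+-] → (-0.138803, 1.135, -0.1505)–(0.89, 1.135, -0.1505)  len=1.0288
  (v6,v5,v4) [-+-] → (0.89, 0.177013, -0.1505)–(0.89, -1.135, -0.1505)  len=1.3120
  (v7,v5,v6) [++-] → (0.89, 0.177013, -0.1505)–(0.89, 1.135, -0.1505)  len=0.9580

Chained into 1 loop(s):
  loop 1: 8 segments, perimeter = 8.1000
Total perimeter = 8.100


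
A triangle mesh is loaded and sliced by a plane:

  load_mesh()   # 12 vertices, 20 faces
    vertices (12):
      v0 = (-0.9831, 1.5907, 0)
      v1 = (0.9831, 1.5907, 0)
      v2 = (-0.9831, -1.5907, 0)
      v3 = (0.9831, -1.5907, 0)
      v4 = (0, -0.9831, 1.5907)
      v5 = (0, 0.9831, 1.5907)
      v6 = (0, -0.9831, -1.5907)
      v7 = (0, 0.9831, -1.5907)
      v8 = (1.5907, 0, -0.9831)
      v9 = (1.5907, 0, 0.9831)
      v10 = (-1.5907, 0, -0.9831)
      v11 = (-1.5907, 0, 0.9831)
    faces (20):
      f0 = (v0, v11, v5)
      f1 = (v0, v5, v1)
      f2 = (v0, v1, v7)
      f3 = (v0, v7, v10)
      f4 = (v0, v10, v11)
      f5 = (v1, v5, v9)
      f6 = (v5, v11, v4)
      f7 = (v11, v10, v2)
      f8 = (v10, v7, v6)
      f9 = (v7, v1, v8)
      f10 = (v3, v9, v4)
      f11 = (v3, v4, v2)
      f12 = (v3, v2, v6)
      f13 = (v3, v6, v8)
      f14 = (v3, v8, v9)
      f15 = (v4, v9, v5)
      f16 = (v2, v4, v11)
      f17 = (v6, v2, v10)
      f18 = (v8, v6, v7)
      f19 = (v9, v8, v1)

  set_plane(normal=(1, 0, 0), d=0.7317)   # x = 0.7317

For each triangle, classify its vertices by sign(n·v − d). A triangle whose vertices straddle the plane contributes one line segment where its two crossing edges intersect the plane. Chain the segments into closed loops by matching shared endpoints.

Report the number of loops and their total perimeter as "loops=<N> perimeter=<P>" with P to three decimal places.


Straddling triangles (10 of 20):
  (v0,v5,v1) [--+] → (0.7317, 1.43532, 0.406777)–(0.7317, 1.5907, 0)  len=0.4354
  (v0,v1,v7) [-+-] → (0.7317, 1.5907, 0)–(0.7317, 1.43532, -0.406777)  len=0.4354
  (v1,v5,v9) [+-+] → (0.7317, 1.43532, 0.406777)–(0.7317, 0.530888, 1.31121)  len=1.2791
  (v7,v1,v8) [-++] → (0.7317, 1.43532, -0.406777)–(0.7317, 0.530888, -1.31121)  len=1.2791
  (v3,v9,v4) [++-] → (0.7317, -0.530888, 1.31121)–(0.7317, -1.43532, 0.406777)  len=1.2791
  (v3,v4,v2) [+--] → (0.7317, -1.43532, 0.406777)–(0.7317, -1.5907, 0)  len=0.4354
  (v3,v2,v6) [+--] → (0.7317, -1.5907, 0)–(0.7317, -1.43532, -0.406777)  len=0.4354
  (v3,v6,v8) [+-+] → (0.7317, -1.43532, -0.406777)–(0.7317, -0.530888, -1.31121)  len=1.2791
  (v4,v9,v5) [-+-] → (0.7317, -0.530888, 1.31121)–(0.7317, 0.530888, 1.31121)  len=1.0618
  (v8,v6,v7) [+--] → (0.7317, -0.530888, -1.31121)–(0.7317, 0.530888, -1.31121)  len=1.0618

Chained into 1 loop(s):
  loop 1: 10 segments, perimeter = 8.9816
Total perimeter = 8.982

loops=1 perimeter=8.982


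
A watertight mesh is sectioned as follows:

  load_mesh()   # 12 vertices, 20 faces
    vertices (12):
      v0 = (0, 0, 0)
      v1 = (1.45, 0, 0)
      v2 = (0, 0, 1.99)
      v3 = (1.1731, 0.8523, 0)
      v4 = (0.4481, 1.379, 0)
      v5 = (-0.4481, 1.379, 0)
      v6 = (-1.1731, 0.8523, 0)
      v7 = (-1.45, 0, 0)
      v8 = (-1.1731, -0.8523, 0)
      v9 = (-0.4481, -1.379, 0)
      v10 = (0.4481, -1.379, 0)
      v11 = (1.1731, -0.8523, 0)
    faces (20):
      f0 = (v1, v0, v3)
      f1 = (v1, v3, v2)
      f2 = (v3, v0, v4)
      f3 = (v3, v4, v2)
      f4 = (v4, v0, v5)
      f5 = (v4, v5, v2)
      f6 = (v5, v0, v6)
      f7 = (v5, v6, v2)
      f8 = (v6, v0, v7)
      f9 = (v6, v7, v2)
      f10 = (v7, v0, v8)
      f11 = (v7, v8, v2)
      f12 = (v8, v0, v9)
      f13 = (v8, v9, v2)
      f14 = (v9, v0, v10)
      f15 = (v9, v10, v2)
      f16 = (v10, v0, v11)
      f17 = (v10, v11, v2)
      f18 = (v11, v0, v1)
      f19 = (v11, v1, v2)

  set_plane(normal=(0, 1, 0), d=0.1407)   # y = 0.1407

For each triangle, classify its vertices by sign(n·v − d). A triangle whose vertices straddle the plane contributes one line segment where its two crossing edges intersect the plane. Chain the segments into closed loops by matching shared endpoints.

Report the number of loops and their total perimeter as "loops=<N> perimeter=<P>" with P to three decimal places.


Straddling triangles (10 of 20):
  (v1,v0,v3) [--+] → (0.193659, 0.1407, 0)–(1.40429, 0.1407, 0)  len=1.2106
  (v1,v3,v2) [-+-] → (1.40429, 0.1407, 0)–(0.193659, 0.1407, 1.66149)  len=2.0558
  (v3,v0,v4) [+-+] → (0.193659, 0.1407, 0)–(0.0457198, 0.1407, 0)  len=0.1479
  (v3,v4,v2) [++-] → (0.0457198, 0.1407, 1.78696)–(0.193659, 0.1407, 1.66149)  len=0.1940
  (v4,v0,v5) [+-+] → (0.0457198, 0.1407, 0)–(-0.0457198, 0.1407, 0)  len=0.0914
  (v4,v5,v2) [++-] → (-0.0457198, 0.1407, 1.78696)–(0.0457198, 0.1407, 1.78696)  len=0.0914
  (v5,v0,v6) [+-+] → (-0.0457198, 0.1407, 0)–(-0.193659, 0.1407, 0)  len=0.1479
  (v5,v6,v2) [++-] → (-0.193659, 0.1407, 1.66149)–(-0.0457198, 0.1407, 1.78696)  len=0.1940
  (v6,v0,v7) [+--] → (-0.193659, 0.1407, 0)–(-1.40429, 0.1407, 0)  len=1.2106
  (v6,v7,v2) [+--] → (-1.40429, 0.1407, 0)–(-0.193659, 0.1407, 1.66149)  len=2.0558

Chained into 1 loop(s):
  loop 1: 10 segments, perimeter = 7.3995
Total perimeter = 7.400

loops=1 perimeter=7.400


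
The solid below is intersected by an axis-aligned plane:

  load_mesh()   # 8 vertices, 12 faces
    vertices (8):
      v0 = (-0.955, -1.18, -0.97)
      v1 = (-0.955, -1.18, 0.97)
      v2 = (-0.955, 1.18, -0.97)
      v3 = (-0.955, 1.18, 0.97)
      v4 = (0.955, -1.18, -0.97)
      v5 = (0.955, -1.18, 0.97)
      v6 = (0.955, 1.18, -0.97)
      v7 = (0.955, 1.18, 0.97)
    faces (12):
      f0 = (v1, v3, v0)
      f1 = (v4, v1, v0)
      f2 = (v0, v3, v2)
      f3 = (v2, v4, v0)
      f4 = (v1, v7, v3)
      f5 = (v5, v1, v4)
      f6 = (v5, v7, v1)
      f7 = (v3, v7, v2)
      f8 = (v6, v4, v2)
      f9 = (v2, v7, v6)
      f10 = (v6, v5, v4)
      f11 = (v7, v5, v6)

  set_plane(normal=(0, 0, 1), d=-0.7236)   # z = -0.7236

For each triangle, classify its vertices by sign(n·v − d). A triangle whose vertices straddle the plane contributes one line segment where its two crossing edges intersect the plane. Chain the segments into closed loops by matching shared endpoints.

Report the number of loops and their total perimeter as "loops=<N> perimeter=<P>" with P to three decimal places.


loops=1 perimeter=8.540

Straddling triangles (8 of 12):
  (v1,v3,v0) [++-] → (-0.955, -0.880256, -0.7236)–(-0.955, -1.18, -0.7236)  len=0.2997
  (v4,v1,v0) [-+-] → (0.71241, -1.18, -0.7236)–(-0.955, -1.18, -0.7236)  len=1.6674
  (v0,v3,v2) [-+-] → (-0.955, -0.880256, -0.7236)–(-0.955, 1.18, -0.7236)  len=2.0603
  (v5,v1,v4) [++-] → (0.71241, -1.18, -0.7236)–(0.955, -1.18, -0.7236)  len=0.2426
  (v3,v7,v2) [++-] → (-0.71241, 1.18, -0.7236)–(-0.955, 1.18, -0.7236)  len=0.2426
  (v2,v7,v6) [-+-] → (-0.71241, 1.18, -0.7236)–(0.955, 1.18, -0.7236)  len=1.6674
  (v6,v5,v4) [-+-] → (0.955, 0.880256, -0.7236)–(0.955, -1.18, -0.7236)  len=2.0603
  (v7,v5,v6) [++-] → (0.955, 0.880256, -0.7236)–(0.955, 1.18, -0.7236)  len=0.2997

Chained into 1 loop(s):
  loop 1: 8 segments, perimeter = 8.5400
Total perimeter = 8.540


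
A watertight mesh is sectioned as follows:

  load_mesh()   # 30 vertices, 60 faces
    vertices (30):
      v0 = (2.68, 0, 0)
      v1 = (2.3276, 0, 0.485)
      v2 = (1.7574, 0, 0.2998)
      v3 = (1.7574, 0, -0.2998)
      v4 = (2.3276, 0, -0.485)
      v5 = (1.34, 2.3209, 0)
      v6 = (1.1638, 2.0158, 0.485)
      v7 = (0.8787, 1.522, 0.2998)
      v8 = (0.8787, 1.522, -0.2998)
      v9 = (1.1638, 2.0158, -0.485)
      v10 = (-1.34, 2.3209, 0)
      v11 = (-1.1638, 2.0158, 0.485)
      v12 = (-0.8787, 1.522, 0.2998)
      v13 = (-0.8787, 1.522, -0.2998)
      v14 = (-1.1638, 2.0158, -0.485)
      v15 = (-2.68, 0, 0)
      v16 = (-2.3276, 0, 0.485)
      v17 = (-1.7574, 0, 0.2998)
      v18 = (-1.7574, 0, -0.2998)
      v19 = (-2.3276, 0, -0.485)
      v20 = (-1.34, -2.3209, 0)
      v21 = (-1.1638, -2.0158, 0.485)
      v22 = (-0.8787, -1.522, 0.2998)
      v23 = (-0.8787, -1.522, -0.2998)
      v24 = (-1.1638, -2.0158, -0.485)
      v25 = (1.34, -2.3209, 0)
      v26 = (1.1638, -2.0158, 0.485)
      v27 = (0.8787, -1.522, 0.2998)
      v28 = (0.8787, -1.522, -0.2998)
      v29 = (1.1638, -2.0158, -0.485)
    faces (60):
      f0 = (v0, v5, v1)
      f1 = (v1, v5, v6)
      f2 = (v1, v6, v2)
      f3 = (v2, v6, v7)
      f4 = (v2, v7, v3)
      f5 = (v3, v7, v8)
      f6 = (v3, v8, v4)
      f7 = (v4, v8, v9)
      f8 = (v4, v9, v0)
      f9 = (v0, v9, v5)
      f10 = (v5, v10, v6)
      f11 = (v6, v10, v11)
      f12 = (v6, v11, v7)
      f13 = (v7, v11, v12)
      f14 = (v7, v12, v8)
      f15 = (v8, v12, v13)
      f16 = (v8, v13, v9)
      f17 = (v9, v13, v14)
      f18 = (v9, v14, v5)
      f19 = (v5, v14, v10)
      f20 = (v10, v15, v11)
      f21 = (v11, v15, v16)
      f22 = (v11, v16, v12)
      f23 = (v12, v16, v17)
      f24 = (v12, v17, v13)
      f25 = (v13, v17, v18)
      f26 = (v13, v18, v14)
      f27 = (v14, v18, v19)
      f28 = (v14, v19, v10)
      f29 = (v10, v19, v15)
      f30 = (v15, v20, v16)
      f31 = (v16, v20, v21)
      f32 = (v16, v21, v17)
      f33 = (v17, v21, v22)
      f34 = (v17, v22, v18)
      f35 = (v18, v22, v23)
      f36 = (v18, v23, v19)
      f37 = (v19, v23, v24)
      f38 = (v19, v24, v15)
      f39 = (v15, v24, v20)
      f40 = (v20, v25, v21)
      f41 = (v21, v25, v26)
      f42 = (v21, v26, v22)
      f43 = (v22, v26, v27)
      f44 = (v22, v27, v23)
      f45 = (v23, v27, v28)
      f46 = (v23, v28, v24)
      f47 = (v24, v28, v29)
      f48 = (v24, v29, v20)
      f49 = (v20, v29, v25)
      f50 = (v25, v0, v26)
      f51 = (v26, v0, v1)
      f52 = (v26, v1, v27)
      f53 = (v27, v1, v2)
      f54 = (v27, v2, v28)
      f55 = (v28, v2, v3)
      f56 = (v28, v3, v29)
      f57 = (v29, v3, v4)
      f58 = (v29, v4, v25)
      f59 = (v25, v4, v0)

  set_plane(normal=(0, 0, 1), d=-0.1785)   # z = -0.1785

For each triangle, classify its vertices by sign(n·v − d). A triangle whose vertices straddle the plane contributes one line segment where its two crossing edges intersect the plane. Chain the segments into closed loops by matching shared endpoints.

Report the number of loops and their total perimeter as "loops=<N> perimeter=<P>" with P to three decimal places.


loops=2 perimeter=25.846

Straddling triangles (24 of 60):
  (v2,v7,v3) [++-] → (1.57964, 0.307903, -0.1785)–(1.7574, 0, -0.1785)  len=0.3555
  (v3,v7,v8) [-+-] → (1.57964, 0.307903, -0.1785)–(0.8787, 1.522, -0.1785)  len=1.4019
  (v4,v9,v0) [--+] → (2.12198, 0.741898, -0.1785)–(2.5503, 0, -0.1785)  len=0.8567
  (v0,v9,v5) [+-+] → (2.12198, 0.741898, -0.1785)–(1.27515, 2.20861, -0.1785)  len=1.6936
  (v7,v12,v8) [++-] → (0.523175, 1.522, -0.1785)–(0.8787, 1.522, -0.1785)  len=0.3555
  (v8,v12,v13) [-+-] → (0.523175, 1.522, -0.1785)–(-0.8787, 1.522, -0.1785)  len=1.4019
  (v9,v14,v5) [--+] → (0.418498, 2.20861, -0.1785)–(1.27515, 2.20861, -0.1785)  len=0.8567
  (v5,v14,v10) [+-+] → (0.418498, 2.20861, -0.1785)–(-1.27515, 2.20861, -0.1785)  len=1.6936
  (v12,v17,v13) [++-] → (-1.05646, 1.2141, -0.1785)–(-0.8787, 1.522, -0.1785)  len=0.3555
  (v13,v17,v18) [-+-] → (-1.05646, 1.2141, -0.1785)–(-1.7574, 0, -0.1785)  len=1.4019
  (v14,v19,v10) [--+] → (-1.70348, 1.46671, -0.1785)–(-1.27515, 2.20861, -0.1785)  len=0.8567
  (v10,v19,v15) [+-+] → (-1.70348, 1.46671, -0.1785)–(-2.5503, 0, -0.1785)  len=1.6936
  (v17,v22,v18) [++-] → (-1.57964, -0.307903, -0.1785)–(-1.7574, 0, -0.1785)  len=0.3555
  (v18,v22,v23) [-+-] → (-1.57964, -0.307903, -0.1785)–(-0.8787, -1.522, -0.1785)  len=1.4019
  (v19,v24,v15) [--+] → (-2.12198, -0.741898, -0.1785)–(-2.5503, 0, -0.1785)  len=0.8567
  (v15,v24,v20) [+-+] → (-2.12198, -0.741898, -0.1785)–(-1.27515, -2.20861, -0.1785)  len=1.6936
  (v22,v27,v23) [++-] → (-0.523175, -1.522, -0.1785)–(-0.8787, -1.522, -0.1785)  len=0.3555
  (v23,v27,v28) [-+-] → (-0.523175, -1.522, -0.1785)–(0.8787, -1.522, -0.1785)  len=1.4019
  (v24,v29,v20) [--+] → (-0.418498, -2.20861, -0.1785)–(-1.27515, -2.20861, -0.1785)  len=0.8567
  (v20,v29,v25) [+-+] → (-0.418498, -2.20861, -0.1785)–(1.27515, -2.20861, -0.1785)  len=1.6936
  (v27,v2,v28) [++-] → (1.05646, -1.2141, -0.1785)–(0.8787, -1.522, -0.1785)  len=0.3555
  (v28,v2,v3) [-+-] → (1.05646, -1.2141, -0.1785)–(1.7574, 0, -0.1785)  len=1.4019
  (v29,v4,v25) [--+] → (1.70348, -1.46671, -0.1785)–(1.27515, -2.20861, -0.1785)  len=0.8567
  (v25,v4,v0) [+-+] → (1.70348, -1.46671, -0.1785)–(2.5503, 0, -0.1785)  len=1.6936

Chained into 2 loop(s):
  loop 1: 12 segments, perimeter = 10.5446
  loop 2: 12 segments, perimeter = 15.3018
Total perimeter = 25.846


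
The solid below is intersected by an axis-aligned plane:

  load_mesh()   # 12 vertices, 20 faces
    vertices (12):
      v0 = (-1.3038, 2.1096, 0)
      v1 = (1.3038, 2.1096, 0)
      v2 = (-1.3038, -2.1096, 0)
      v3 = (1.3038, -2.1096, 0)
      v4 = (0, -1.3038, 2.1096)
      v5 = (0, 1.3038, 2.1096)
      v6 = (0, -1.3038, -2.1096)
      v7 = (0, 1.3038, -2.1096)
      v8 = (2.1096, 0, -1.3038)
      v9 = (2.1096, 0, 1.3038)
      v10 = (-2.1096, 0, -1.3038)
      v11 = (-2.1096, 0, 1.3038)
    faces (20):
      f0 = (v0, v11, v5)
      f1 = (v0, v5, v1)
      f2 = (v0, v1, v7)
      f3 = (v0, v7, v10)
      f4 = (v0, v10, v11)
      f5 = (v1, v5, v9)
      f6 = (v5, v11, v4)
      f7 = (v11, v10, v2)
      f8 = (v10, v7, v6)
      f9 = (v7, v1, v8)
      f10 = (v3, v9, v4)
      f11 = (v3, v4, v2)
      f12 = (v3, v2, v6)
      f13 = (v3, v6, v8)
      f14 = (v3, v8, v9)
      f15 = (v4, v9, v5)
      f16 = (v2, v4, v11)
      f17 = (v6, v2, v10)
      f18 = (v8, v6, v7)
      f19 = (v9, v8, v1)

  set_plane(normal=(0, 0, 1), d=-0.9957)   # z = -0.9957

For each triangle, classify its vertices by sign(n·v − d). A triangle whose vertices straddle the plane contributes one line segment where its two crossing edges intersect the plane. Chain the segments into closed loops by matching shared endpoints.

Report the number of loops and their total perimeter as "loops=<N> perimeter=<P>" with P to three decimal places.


loops=1 perimeter=11.851

Straddling triangles (10 of 20):
  (v0,v1,v7) [++-] → (0.688426, 1.72927, -0.9957)–(-0.688426, 1.72927, -0.9957)  len=1.3769
  (v0,v7,v10) [+--] → (-0.688426, 1.72927, -0.9957)–(-1.91918, 0.498518, -0.9957)  len=1.7406
  (v0,v10,v11) [+-+] → (-1.91918, 0.498518, -0.9957)–(-2.1096, 0, -0.9957)  len=0.5336
  (v11,v10,v2) [+-+] → (-2.1096, 0, -0.9957)–(-1.91918, -0.498518, -0.9957)  len=0.5336
  (v7,v1,v8) [-+-] → (0.688426, 1.72927, -0.9957)–(1.91918, 0.498518, -0.9957)  len=1.7406
  (v3,v2,v6) [++-] → (-0.688426, -1.72927, -0.9957)–(0.688426, -1.72927, -0.9957)  len=1.3769
  (v3,v6,v8) [+--] → (0.688426, -1.72927, -0.9957)–(1.91918, -0.498518, -0.9957)  len=1.7406
  (v3,v8,v9) [+-+] → (1.91918, -0.498518, -0.9957)–(2.1096, 0, -0.9957)  len=0.5336
  (v6,v2,v10) [-+-] → (-0.688426, -1.72927, -0.9957)–(-1.91918, -0.498518, -0.9957)  len=1.7406
  (v9,v8,v1) [+-+] → (2.1096, 0, -0.9957)–(1.91918, 0.498518, -0.9957)  len=0.5336

Chained into 1 loop(s):
  loop 1: 10 segments, perimeter = 11.8505
Total perimeter = 11.851


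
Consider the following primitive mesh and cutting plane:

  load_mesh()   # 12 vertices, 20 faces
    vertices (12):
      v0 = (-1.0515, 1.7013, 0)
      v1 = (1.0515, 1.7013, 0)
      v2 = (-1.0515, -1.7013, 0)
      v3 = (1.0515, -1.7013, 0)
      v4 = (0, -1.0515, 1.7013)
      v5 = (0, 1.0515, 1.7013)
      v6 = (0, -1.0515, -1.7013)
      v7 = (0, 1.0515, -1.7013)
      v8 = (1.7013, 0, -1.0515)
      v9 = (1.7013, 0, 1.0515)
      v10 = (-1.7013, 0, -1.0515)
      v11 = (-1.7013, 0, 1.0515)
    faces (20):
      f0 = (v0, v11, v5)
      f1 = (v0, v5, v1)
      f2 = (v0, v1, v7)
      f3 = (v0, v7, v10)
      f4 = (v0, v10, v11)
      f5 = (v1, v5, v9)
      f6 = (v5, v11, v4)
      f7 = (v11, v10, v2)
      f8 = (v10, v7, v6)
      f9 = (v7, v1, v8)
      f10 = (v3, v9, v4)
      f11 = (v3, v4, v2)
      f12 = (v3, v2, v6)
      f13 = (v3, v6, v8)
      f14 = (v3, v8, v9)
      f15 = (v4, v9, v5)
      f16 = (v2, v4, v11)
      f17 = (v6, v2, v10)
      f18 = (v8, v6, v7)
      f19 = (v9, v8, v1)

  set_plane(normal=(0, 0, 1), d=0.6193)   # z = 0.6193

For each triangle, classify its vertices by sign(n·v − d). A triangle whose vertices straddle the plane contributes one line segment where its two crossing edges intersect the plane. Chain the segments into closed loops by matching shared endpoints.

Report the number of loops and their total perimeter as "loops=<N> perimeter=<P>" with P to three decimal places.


Straddling triangles (10 of 20):
  (v0,v11,v5) [-++] → (-1.43421, 0.699289, 0.6193)–(-0.668737, 1.46476, 0.6193)  len=1.0825
  (v0,v5,v1) [-+-] → (-0.668737, 1.46476, 0.6193)–(0.668737, 1.46476, 0.6193)  len=1.3375
  (v0,v10,v11) [--+] → (-1.7013, 0, 0.6193)–(-1.43421, 0.699289, 0.6193)  len=0.7486
  (v1,v5,v9) [-++] → (0.668737, 1.46476, 0.6193)–(1.43421, 0.699289, 0.6193)  len=1.0825
  (v11,v10,v2) [+--] → (-1.7013, 0, 0.6193)–(-1.43421, -0.699289, 0.6193)  len=0.7486
  (v3,v9,v4) [-++] → (1.43421, -0.699289, 0.6193)–(0.668737, -1.46476, 0.6193)  len=1.0825
  (v3,v4,v2) [-+-] → (0.668737, -1.46476, 0.6193)–(-0.668737, -1.46476, 0.6193)  len=1.3375
  (v3,v8,v9) [--+] → (1.7013, 0, 0.6193)–(1.43421, -0.699289, 0.6193)  len=0.7486
  (v2,v4,v11) [-++] → (-0.668737, -1.46476, 0.6193)–(-1.43421, -0.699289, 0.6193)  len=1.0825
  (v9,v8,v1) [+--] → (1.7013, 0, 0.6193)–(1.43421, 0.699289, 0.6193)  len=0.7486

Chained into 1 loop(s):
  loop 1: 10 segments, perimeter = 9.9994
Total perimeter = 9.999

loops=1 perimeter=9.999


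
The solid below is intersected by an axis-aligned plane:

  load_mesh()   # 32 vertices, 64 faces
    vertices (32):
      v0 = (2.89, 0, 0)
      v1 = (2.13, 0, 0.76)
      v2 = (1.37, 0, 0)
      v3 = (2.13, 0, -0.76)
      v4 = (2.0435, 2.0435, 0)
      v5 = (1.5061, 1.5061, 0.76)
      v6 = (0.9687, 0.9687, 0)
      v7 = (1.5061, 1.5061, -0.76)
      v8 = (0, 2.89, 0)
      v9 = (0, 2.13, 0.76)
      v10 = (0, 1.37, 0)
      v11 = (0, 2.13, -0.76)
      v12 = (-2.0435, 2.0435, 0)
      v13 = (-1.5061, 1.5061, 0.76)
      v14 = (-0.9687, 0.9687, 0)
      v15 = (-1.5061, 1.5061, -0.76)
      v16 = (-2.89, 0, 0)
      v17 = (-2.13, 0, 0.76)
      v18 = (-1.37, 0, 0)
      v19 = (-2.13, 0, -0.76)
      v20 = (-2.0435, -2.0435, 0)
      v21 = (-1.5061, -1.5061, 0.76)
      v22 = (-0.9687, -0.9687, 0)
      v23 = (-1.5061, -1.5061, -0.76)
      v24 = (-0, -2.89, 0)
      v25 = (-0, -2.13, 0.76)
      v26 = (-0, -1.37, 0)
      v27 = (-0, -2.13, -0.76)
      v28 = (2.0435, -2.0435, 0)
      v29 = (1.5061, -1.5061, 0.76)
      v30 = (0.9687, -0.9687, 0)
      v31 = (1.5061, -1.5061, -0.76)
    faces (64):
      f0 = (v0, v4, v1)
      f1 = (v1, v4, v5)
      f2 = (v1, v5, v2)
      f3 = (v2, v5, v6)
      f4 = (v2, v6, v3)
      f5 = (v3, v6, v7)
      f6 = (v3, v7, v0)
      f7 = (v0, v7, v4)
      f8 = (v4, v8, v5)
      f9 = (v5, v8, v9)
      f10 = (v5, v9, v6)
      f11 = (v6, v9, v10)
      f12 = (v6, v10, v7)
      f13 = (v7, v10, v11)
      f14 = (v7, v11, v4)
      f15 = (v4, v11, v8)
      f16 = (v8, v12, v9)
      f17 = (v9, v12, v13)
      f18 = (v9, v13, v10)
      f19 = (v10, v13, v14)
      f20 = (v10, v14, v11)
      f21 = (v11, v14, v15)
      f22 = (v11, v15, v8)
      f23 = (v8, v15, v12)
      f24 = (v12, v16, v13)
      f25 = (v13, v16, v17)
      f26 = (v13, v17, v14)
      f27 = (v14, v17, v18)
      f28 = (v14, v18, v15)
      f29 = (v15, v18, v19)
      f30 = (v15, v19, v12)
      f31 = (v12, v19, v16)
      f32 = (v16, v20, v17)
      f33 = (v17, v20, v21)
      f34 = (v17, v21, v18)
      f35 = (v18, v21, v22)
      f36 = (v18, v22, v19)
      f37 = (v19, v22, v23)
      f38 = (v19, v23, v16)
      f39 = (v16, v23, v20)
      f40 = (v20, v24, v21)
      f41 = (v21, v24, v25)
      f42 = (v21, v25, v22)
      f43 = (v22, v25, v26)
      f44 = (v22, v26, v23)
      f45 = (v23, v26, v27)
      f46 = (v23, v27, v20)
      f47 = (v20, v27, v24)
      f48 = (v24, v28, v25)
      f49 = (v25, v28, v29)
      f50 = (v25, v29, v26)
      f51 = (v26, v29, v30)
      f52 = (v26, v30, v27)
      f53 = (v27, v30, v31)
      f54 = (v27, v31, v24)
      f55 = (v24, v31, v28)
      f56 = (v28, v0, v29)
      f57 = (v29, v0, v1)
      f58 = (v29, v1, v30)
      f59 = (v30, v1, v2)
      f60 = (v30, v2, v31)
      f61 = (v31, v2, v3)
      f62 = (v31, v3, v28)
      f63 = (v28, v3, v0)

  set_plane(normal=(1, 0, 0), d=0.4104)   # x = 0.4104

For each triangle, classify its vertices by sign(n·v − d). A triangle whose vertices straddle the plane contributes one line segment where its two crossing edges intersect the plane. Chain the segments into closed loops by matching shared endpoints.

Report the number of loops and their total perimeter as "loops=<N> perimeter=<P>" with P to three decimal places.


loops=2 perimeter=8.598

Straddling triangles (16 of 64):
  (v4,v8,v5) [+-+] → (0.4104, 2.72, 0)–(0.4104, 2.5129, 0.207094)  len=0.2929
  (v5,v8,v9) [+--] → (0.4104, 2.5129, 0.207094)–(0.4104, 1.95999, 0.76)  len=0.7819
  (v5,v9,v6) [+-+] → (0.4104, 1.95999, 0.76)–(0.4104, 1.638, 0.438018)  len=0.4554
  (v6,v9,v10) [+--] → (0.4104, 1.638, 0.438018)–(0.4104, 1.19999, 0)  len=0.6195
  (v6,v10,v7) [+-+] → (0.4104, 1.19999, 0)–(0.4104, 1.40709, -0.207094)  len=0.2929
  (v7,v10,v11) [+--] → (0.4104, 1.40709, -0.207094)–(0.4104, 1.95999, -0.76)  len=0.7819
  (v7,v11,v4) [+-+] → (0.4104, 1.95999, -0.76)–(0.4104, 2.11263, -0.607368)  len=0.2159
  (v4,v11,v8) [+--] → (0.4104, 2.11263, -0.607368)–(0.4104, 2.72, 0)  len=0.8589
  (v24,v28,v25) [-+-] → (0.4104, -2.72, 0)–(0.4104, -2.11263, 0.607368)  len=0.8589
  (v25,v28,v29) [-++] → (0.4104, -2.11263, 0.607368)–(0.4104, -1.95999, 0.76)  len=0.2159
  (v25,v29,v26) [-+-] → (0.4104, -1.95999, 0.76)–(0.4104, -1.40709, 0.207094)  len=0.7819
  (v26,v29,v30) [-++] → (0.4104, -1.40709, 0.207094)–(0.4104, -1.19999, 0)  len=0.2929
  (v26,v30,v27) [-+-] → (0.4104, -1.19999, 0)–(0.4104, -1.638, -0.438018)  len=0.6195
  (v27,v30,v31) [-++] → (0.4104, -1.638, -0.438018)–(0.4104, -1.95999, -0.76)  len=0.4554
  (v27,v31,v24) [-+-] → (0.4104, -1.95999, -0.76)–(0.4104, -2.5129, -0.207094)  len=0.7819
  (v24,v31,v28) [-++] → (0.4104, -2.5129, -0.207094)–(0.4104, -2.72, 0)  len=0.2929

Chained into 2 loop(s):
  loop 1: 8 segments, perimeter = 4.2992
  loop 2: 8 segments, perimeter = 4.2992
Total perimeter = 8.598
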